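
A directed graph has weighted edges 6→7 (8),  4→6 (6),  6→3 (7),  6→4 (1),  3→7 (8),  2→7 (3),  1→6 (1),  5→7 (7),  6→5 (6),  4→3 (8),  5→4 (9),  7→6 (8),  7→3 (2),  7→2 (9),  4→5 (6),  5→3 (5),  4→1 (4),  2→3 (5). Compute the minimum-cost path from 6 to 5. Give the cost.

Candidate routes:
6→5: 6
6→4→5: 1 + 6 = 7
Best route has total 6.

6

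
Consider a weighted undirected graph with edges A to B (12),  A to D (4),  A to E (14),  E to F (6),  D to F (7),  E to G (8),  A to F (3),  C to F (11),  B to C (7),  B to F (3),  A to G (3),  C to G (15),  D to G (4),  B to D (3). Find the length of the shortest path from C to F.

Some routes from C to F:
C → B → D → F: 7 + 3 + 7 = 17
C → B → D → G → A → F: 7 + 3 + 4 + 3 + 3 = 20
C → B → D → A → F: 7 + 3 + 4 + 3 = 17
C → B → F: 7 + 3 = 10
C → G → A → F: 15 + 3 + 3 = 21
C → F: 11
The minimum is 10.

10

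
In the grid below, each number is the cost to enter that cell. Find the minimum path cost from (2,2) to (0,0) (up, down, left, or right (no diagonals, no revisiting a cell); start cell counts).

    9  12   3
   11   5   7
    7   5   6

Path r2c2 -> r2c1 -> r1c1 -> r1c0 -> r0c0: 6 + 5 + 5 + 11 + 9 = 36.

36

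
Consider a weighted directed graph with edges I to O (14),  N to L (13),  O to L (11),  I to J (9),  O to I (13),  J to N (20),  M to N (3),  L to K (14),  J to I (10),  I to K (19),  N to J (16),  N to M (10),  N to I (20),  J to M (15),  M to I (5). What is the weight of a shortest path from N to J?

16

Routes from N to J:
N -> I -> J: 20 + 9 = 29
N -> M -> I -> J: 10 + 5 + 9 = 24
N -> J: 16
Best route has total 16.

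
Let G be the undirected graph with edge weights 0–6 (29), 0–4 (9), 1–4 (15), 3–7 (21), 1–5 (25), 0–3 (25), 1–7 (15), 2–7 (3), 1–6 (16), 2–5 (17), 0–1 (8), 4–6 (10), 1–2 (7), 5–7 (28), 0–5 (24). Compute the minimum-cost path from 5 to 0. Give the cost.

Comparing a few candidate routes:
5-2-7-1-0: 17 + 3 + 15 + 8 = 43
5-1-0: 25 + 8 = 33
5-2-1-0: 17 + 7 + 8 = 32
5-0: 24
5-7-2-1-0: 28 + 3 + 7 + 8 = 46
Best route has total 24.

24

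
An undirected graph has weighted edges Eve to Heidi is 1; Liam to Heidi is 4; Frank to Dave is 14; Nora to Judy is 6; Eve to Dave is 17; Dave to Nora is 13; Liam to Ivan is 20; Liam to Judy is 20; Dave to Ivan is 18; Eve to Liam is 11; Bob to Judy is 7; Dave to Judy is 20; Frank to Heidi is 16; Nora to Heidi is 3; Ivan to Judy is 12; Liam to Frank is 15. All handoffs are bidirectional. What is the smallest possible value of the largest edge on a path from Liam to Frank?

A few of the Liam→Frank routes:
Liam-Eve-Heidi-Nora-Dave-Frank: max(11, 1, 3, 13, 14) = 14
Liam-Frank: max(15) = 15
Liam-Heidi-Frank: max(4, 16) = 16
Liam-Eve-Dave-Nora-Heidi-Frank: max(11, 17, 13, 3, 16) = 17
Liam-Eve-Heidi-Frank: max(11, 1, 16) = 16
Liam-Heidi-Nora-Dave-Frank: max(4, 3, 13, 14) = 14
Best route has worst link 14.

14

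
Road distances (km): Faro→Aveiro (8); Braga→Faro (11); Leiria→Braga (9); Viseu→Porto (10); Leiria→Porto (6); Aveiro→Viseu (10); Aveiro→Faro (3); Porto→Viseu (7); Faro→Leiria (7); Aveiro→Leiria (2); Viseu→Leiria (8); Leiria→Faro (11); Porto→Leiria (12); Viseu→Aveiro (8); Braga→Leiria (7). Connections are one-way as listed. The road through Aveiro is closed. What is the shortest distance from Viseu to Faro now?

19

Routes from Viseu to Faro avoiding Aveiro:
Viseu→Leiria→Braga→Faro: 8 + 9 + 11 = 28
Viseu→Porto→Leiria→Braga→Faro: 10 + 12 + 9 + 11 = 42
Viseu→Leiria→Faro: 8 + 11 = 19
Viseu→Porto→Leiria→Faro: 10 + 12 + 11 = 33
Best route has total 19 km.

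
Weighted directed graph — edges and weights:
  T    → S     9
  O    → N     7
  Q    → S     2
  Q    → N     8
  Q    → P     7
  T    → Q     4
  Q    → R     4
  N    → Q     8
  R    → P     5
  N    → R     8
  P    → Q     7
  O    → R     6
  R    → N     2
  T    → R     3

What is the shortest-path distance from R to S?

Paths from R to S:
R -> N -> Q -> S: 2 + 8 + 2 = 12
R -> P -> Q -> S: 5 + 7 + 2 = 14
The minimum is 12.

12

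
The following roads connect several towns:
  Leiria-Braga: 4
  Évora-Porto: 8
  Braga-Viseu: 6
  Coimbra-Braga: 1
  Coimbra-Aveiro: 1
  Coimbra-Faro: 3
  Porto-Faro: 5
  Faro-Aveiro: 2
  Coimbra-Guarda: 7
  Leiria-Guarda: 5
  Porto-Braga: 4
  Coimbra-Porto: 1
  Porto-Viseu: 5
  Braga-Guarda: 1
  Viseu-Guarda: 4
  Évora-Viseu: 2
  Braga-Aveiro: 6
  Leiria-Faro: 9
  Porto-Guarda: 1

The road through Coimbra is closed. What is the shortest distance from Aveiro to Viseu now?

11

A few of the Aveiro→Viseu routes:
Aveiro - Braga - Viseu: 6 + 6 = 12
Aveiro - Faro - Porto - Viseu: 2 + 5 + 5 = 12
Aveiro - Braga - Guarda - Viseu: 6 + 1 + 4 = 11
Aveiro - Faro - Porto - Guarda - Viseu: 2 + 5 + 1 + 4 = 12
The minimum is 11.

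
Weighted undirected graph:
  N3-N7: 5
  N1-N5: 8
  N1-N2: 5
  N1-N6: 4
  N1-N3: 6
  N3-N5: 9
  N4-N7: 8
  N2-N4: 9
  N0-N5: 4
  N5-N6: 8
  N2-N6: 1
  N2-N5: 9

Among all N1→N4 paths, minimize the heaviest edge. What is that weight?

8

Checking several routes:
N1 - N3 - N7 - N4: max(6, 5, 8) = 8
N1 - N6 - N5 - N3 - N7 - N4: max(4, 8, 9, 5, 8) = 9
N1 - N5 - N2 - N4: max(8, 9, 9) = 9
N1 - N5 - N3 - N7 - N4: max(8, 9, 5, 8) = 9
N1 - N6 - N5 - N2 - N4: max(4, 8, 9, 9) = 9
N1 - N5 - N6 - N2 - N4: max(8, 8, 1, 9) = 9
Smallest bottleneck: 8.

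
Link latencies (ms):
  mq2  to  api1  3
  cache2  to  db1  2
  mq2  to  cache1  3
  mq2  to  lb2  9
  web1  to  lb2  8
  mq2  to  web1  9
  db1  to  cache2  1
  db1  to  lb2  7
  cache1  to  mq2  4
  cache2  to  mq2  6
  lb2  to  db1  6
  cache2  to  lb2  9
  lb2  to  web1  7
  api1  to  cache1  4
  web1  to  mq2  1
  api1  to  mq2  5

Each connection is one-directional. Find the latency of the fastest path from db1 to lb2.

7

Routes from db1 to lb2:
db1 -> cache2 -> lb2: 1 + 9 = 10
db1 -> lb2: 7
db1 -> cache2 -> mq2 -> web1 -> lb2: 1 + 6 + 9 + 8 = 24
db1 -> cache2 -> mq2 -> lb2: 1 + 6 + 9 = 16
Best route has total 7 ms.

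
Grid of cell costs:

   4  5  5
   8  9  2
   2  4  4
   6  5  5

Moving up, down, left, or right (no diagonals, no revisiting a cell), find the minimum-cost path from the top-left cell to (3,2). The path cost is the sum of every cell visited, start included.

Best path: r0c0 -> r0c1 -> r0c2 -> r1c2 -> r2c2 -> r3c2
Cost: 4 + 5 + 5 + 2 + 4 + 5 = 25

25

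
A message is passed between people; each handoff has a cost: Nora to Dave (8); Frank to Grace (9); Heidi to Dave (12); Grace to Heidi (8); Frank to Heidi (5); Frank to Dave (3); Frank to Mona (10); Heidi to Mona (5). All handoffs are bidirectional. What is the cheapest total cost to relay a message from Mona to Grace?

13

Some routes from Mona to Grace:
Mona - Heidi - Frank - Grace: 5 + 5 + 9 = 19
Mona - Heidi - Dave - Frank - Grace: 5 + 12 + 3 + 9 = 29
Mona - Frank - Heidi - Grace: 10 + 5 + 8 = 23
Mona - Heidi - Grace: 5 + 8 = 13
Mona - Frank - Grace: 10 + 9 = 19
Shortest: 13.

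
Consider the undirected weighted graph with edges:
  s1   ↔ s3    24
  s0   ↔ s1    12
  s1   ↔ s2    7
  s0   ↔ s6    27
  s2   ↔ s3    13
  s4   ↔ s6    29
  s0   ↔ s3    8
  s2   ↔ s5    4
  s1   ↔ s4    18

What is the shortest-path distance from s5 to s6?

50

Comparing a few candidate routes:
s5 - s2 - s3 - s0 - s6: 4 + 13 + 8 + 27 = 52
s5 - s2 - s1 - s4 - s6: 4 + 7 + 18 + 29 = 58
s5 - s2 - s1 - s0 - s6: 4 + 7 + 12 + 27 = 50
Best route has total 50.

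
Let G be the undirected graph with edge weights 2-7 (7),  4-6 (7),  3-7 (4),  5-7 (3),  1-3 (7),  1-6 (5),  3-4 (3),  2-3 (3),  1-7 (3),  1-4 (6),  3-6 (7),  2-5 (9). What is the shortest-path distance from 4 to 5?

Some routes from 4 to 5:
4 -> 3 -> 2 -> 5: 3 + 3 + 9 = 15
4 -> 3 -> 7 -> 5: 3 + 4 + 3 = 10
4 -> 3 -> 2 -> 7 -> 5: 3 + 3 + 7 + 3 = 16
4 -> 3 -> 1 -> 7 -> 5: 3 + 7 + 3 + 3 = 16
4 -> 1 -> 7 -> 5: 6 + 3 + 3 = 12
Best route has total 10.

10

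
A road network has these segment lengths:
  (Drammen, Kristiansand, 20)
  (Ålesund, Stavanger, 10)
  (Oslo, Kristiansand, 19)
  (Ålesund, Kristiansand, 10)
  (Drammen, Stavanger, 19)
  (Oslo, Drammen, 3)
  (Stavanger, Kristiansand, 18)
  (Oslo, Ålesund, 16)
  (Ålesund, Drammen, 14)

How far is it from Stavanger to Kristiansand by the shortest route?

18

Checking several routes:
Stavanger-Kristiansand: 18
Stavanger-Ålesund-Kristiansand: 10 + 10 = 20
Stavanger-Drammen-Kristiansand: 19 + 20 = 39
Best route has total 18.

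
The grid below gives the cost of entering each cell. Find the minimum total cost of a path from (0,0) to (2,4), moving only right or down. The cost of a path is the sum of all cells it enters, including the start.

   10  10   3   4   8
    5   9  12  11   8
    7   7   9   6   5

48

Best path: (0,0) → (0,1) → (0,2) → (0,3) → (0,4) → (1,4) → (2,4)
Cost: 10 + 10 + 3 + 4 + 8 + 8 + 5 = 48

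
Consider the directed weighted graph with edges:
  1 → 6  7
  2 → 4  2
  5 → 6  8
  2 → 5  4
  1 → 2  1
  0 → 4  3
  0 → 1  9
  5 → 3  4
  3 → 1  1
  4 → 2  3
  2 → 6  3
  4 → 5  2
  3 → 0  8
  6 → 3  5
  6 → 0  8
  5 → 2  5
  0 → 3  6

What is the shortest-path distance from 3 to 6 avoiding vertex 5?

A few of the 3→6 routes:
3→1→2→6: 1 + 1 + 3 = 5
3→0→4→2→6: 8 + 3 + 3 + 3 = 17
3→1→6: 1 + 7 = 8
3→0→1→2→6: 8 + 9 + 1 + 3 = 21
The minimum is 5.

5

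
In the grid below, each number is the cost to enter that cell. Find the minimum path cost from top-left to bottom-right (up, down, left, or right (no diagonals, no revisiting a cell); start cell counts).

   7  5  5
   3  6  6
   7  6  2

Path r0c0 -> r1c0 -> r1c1 -> r1c2 -> r2c2: 7 + 3 + 6 + 6 + 2 = 24.

24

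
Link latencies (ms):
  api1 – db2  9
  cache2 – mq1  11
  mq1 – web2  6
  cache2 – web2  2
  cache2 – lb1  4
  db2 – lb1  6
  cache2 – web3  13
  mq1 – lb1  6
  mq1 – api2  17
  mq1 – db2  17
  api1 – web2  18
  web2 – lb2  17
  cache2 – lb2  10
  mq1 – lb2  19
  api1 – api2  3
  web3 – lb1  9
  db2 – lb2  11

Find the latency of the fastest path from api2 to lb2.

23

Some routes from api2 to lb2:
api2 → api1 → db2 → lb1 → cache2 → lb2: 3 + 9 + 6 + 4 + 10 = 32
api2 → api1 → web2 → cache2 → lb2: 3 + 18 + 2 + 10 = 33
api2 → api1 → db2 → lb2: 3 + 9 + 11 = 23
Shortest: 23 ms.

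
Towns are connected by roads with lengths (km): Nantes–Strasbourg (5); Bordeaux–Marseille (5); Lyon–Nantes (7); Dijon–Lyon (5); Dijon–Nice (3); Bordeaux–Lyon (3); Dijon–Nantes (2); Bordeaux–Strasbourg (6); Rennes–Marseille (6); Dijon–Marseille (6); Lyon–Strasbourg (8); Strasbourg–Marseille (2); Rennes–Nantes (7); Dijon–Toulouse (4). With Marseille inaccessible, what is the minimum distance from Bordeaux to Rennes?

Candidate routes:
Bordeaux -> Strasbourg -> Lyon -> Nantes -> Rennes: 6 + 8 + 7 + 7 = 28
Bordeaux -> Strasbourg -> Lyon -> Dijon -> Nantes -> Rennes: 6 + 8 + 5 + 2 + 7 = 28
Bordeaux -> Lyon -> Dijon -> Nantes -> Rennes: 3 + 5 + 2 + 7 = 17
Bordeaux -> Lyon -> Strasbourg -> Nantes -> Rennes: 3 + 8 + 5 + 7 = 23
Bordeaux -> Lyon -> Nantes -> Rennes: 3 + 7 + 7 = 17
Bordeaux -> Strasbourg -> Nantes -> Rennes: 6 + 5 + 7 = 18
The minimum is 17 km.

17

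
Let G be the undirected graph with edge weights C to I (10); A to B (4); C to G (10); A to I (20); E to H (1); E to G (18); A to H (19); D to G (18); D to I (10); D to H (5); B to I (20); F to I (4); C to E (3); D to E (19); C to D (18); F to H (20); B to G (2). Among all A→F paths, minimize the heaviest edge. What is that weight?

Comparing a few candidate routes:
A → B → G → E → C → D → I → F: max(4, 2, 18, 3, 18, 10, 4) = 18
A → B → G → C → E → H → D → I → F: max(4, 2, 10, 3, 1, 5, 10, 4) = 10
A → B → G → C → I → F: max(4, 2, 10, 10, 4) = 10
A → B → G → C → D → I → F: max(4, 2, 10, 18, 10, 4) = 18
A → B → G → E → C → I → F: max(4, 2, 18, 3, 10, 4) = 18
A → B → G → E → H → D → C → I → F: max(4, 2, 18, 1, 5, 18, 10, 4) = 18
Smallest bottleneck: 10.

10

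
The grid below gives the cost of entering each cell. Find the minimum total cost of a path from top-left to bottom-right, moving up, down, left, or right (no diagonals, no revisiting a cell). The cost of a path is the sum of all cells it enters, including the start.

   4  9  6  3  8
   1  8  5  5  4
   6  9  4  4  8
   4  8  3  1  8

34

Take r0c0 r1c0 r1c1 r1c2 r2c2 r3c2 r3c3 r3c4 for a total of 4 + 1 + 8 + 5 + 4 + 3 + 1 + 8 = 34.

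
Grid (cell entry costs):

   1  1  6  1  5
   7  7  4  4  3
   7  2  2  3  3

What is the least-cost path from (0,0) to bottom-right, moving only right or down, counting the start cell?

19

Cheapest: (0,0)→(0,1)→(0,2)→(0,3)→(1,3)→(1,4)→(2,4)
  1 + 1 + 6 + 1 + 4 + 3 + 3 = 19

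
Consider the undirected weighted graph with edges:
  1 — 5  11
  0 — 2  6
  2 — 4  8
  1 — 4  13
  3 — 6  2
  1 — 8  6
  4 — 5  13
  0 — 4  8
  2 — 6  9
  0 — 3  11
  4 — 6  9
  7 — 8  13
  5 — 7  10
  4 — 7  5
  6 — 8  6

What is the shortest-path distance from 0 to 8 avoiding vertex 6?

Comparing a few candidate routes:
0-2-4-1-8: 6 + 8 + 13 + 6 = 33
0-4-5-1-8: 8 + 13 + 11 + 6 = 38
0-2-4-7-8: 6 + 8 + 5 + 13 = 32
0-4-7-8: 8 + 5 + 13 = 26
0-4-1-8: 8 + 13 + 6 = 27
The minimum is 26.

26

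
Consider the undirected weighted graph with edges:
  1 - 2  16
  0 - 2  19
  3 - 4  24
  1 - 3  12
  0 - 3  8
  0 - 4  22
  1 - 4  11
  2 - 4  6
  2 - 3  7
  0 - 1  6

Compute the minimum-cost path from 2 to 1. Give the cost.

16

Checking several routes:
2 → 1: 16
2 → 4 → 1: 6 + 11 = 17
2 → 3 → 1: 7 + 12 = 19
Shortest: 16.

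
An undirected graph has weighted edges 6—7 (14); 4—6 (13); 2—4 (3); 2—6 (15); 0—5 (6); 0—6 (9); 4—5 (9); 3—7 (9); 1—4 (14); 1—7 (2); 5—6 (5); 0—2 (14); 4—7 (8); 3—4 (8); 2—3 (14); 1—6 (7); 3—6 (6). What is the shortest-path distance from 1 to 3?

11

Some routes from 1 to 3:
1-7-6-3: 2 + 14 + 6 = 22
1-7-3: 2 + 9 = 11
1-6-3: 7 + 6 = 13
1-4-3: 14 + 8 = 22
1-7-4-3: 2 + 8 + 8 = 18
1-7-4-2-3: 2 + 8 + 3 + 14 = 27
Shortest: 11.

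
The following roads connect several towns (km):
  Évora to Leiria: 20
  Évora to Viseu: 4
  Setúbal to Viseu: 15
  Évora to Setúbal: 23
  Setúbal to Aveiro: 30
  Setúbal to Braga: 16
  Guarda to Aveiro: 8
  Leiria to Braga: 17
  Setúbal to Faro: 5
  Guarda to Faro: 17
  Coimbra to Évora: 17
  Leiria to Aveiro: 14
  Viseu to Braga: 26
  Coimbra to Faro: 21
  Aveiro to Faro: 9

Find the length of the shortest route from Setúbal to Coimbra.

Checking several routes:
Setúbal → Viseu → Évora → Coimbra: 15 + 4 + 17 = 36
Setúbal → Faro → Coimbra: 5 + 21 = 26
Setúbal → Évora → Coimbra: 23 + 17 = 40
Shortest: 26 km.

26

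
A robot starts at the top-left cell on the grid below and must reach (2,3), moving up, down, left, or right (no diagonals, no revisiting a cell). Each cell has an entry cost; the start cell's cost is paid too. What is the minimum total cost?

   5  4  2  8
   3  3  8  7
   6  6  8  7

32

One optimal route is (0,0) (1,0) (1,1) (2,1) (2,2) (2,3).
Its cost is 5 + 3 + 3 + 6 + 8 + 7 = 32.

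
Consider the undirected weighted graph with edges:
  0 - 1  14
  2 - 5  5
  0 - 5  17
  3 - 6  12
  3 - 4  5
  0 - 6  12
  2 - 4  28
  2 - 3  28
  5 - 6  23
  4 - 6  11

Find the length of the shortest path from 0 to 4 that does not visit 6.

50

Candidate routes:
0→5→2→4: 17 + 5 + 28 = 50
0→5→2→3→4: 17 + 5 + 28 + 5 = 55
The minimum is 50.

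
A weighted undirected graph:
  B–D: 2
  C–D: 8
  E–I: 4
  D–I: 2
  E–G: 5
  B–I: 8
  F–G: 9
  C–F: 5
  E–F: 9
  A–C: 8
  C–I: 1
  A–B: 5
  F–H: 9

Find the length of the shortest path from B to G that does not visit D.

Some routes from B to G avoiding D:
B→I→E→G: 8 + 4 + 5 = 17
B→A→C→F→G: 5 + 8 + 5 + 9 = 27
B→I→C→F→G: 8 + 1 + 5 + 9 = 23
B→A→C→I→E→G: 5 + 8 + 1 + 4 + 5 = 23
Shortest: 17.

17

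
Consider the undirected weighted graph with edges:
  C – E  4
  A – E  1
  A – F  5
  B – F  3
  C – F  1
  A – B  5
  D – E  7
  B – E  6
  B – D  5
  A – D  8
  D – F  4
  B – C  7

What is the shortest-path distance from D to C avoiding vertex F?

11

A few of the D→C routes:
D - E - C: 7 + 4 = 11
D - B - C: 5 + 7 = 12
D - A - E - C: 8 + 1 + 4 = 13
The minimum is 11.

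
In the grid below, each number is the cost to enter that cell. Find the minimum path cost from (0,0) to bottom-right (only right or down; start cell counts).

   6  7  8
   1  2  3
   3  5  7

19

Path r0c0 r1c0 r1c1 r1c2 r2c2: 6 + 1 + 2 + 3 + 7 = 19.
For comparison, the top-then-right route costs 31.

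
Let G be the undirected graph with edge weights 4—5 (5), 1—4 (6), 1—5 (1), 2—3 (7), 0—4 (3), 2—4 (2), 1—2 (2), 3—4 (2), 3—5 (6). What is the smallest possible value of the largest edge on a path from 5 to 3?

Checking several routes:
5-4-3: max(5, 2) = 5
5-1-2-3: max(1, 2, 7) = 7
5-1-4-3: max(1, 6, 2) = 6
5-1-4-2-3: max(1, 6, 2, 7) = 7
5-3: max(6) = 6
5-1-2-4-3: max(1, 2, 2, 2) = 2
Best route has worst link 2.

2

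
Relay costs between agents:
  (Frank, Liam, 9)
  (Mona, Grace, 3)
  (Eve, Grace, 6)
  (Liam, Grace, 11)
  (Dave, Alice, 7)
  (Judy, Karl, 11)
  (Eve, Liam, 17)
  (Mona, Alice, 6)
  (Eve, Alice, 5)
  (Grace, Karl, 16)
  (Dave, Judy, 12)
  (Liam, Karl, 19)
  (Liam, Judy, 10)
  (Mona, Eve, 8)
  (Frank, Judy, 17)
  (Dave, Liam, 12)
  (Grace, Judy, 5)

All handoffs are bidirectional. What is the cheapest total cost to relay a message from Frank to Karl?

28

Checking several routes:
Frank -> Liam -> Judy -> Karl: 9 + 10 + 11 = 30
Frank -> Judy -> Karl: 17 + 11 = 28
Frank -> Liam -> Karl: 9 + 19 = 28
Best route has total 28.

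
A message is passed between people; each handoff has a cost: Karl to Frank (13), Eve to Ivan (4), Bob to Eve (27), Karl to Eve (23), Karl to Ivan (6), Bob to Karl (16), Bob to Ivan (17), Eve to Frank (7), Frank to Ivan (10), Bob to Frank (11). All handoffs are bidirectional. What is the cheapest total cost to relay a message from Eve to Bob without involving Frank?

A few of the Eve→Bob routes:
Eve -> Bob: 27
Eve -> Ivan -> Bob: 4 + 17 = 21
Eve -> Ivan -> Karl -> Bob: 4 + 6 + 16 = 26
The minimum is 21.

21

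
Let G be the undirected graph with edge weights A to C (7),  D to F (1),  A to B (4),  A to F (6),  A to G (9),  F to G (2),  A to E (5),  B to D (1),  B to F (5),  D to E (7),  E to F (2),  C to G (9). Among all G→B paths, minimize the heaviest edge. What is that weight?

2

Checking several routes:
G-F-D-B: max(2, 1, 1) = 2
G-F-D-E-A-B: max(2, 1, 7, 5, 4) = 7
G-F-E-D-B: max(2, 2, 7, 1) = 7
G-F-A-B: max(2, 6, 4) = 6
G-F-E-A-B: max(2, 2, 5, 4) = 5
G-F-B: max(2, 5) = 5
Smallest bottleneck: 2.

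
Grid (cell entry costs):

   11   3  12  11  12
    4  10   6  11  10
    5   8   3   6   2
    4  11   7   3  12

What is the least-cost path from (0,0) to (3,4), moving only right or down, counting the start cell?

One optimal route is (0,0) -> (1,0) -> (2,0) -> (2,1) -> (2,2) -> (2,3) -> (2,4) -> (3,4).
Its cost is 11 + 4 + 5 + 8 + 3 + 6 + 2 + 12 = 51.
For comparison, the top-then-right route costs 73.

51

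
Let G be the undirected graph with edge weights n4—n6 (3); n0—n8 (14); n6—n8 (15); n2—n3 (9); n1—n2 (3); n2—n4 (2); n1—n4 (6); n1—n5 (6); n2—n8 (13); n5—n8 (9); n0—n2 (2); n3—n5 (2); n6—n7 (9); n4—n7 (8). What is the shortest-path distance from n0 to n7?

12

Checking several routes:
n0→n2→n4→n6→n7: 2 + 2 + 3 + 9 = 16
n0→n2→n1→n4→n7: 2 + 3 + 6 + 8 = 19
n0→n2→n4→n7: 2 + 2 + 8 = 12
n0→n2→n1→n4→n6→n7: 2 + 3 + 6 + 3 + 9 = 23
Shortest: 12.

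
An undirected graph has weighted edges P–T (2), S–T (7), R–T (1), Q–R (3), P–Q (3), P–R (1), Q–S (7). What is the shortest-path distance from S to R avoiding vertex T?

10

Candidate routes:
S → Q → P → R: 7 + 3 + 1 = 11
S → Q → R: 7 + 3 = 10
Best route has total 10.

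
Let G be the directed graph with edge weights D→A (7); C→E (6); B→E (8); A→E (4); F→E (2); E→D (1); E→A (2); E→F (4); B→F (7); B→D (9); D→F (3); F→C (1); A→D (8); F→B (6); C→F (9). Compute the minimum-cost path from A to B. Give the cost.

14

Candidate routes:
A → E → F → B: 4 + 4 + 6 = 14
A → D → F → B: 8 + 3 + 6 = 17
A → E → D → F → B: 4 + 1 + 3 + 6 = 14
Shortest: 14.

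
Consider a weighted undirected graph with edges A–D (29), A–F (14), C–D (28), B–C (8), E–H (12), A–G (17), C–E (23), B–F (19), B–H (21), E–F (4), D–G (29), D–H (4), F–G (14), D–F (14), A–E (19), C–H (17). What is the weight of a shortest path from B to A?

33

A few of the B→A routes:
B → F → E → A: 19 + 4 + 19 = 42
B → C → E → F → A: 8 + 23 + 4 + 14 = 49
B → C → E → A: 8 + 23 + 19 = 50
B → F → G → A: 19 + 14 + 17 = 50
B → F → A: 19 + 14 = 33
The minimum is 33.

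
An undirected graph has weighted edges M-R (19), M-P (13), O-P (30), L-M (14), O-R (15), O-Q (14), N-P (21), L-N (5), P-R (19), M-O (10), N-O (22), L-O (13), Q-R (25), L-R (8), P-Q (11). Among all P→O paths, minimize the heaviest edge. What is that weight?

Checking several routes:
P → Q → O: max(11, 14) = 14
P → R → M → O: max(19, 19, 10) = 19
P → M → L → O: max(13, 14, 13) = 14
P → M → O: max(13, 10) = 13
P → M → L → R → O: max(13, 14, 8, 15) = 15
The minimum achievable maximum is 13.

13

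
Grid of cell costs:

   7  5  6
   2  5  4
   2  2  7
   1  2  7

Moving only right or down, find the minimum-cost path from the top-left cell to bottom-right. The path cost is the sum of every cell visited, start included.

21

Best path: r0c0 → r1c0 → r2c0 → r3c0 → r3c1 → r3c2
Cost: 7 + 2 + 2 + 1 + 2 + 7 = 21
(Top row then right column would cost 36.)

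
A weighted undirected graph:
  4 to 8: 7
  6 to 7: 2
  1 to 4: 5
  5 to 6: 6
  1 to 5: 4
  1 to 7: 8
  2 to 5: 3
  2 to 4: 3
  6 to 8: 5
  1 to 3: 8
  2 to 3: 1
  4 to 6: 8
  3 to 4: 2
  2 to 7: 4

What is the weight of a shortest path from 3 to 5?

A few of the 3→5 routes:
3 → 1 → 5: 8 + 4 = 12
3 → 4 → 2 → 5: 2 + 3 + 3 = 8
3 → 2 → 5: 1 + 3 = 4
3 → 4 → 1 → 5: 2 + 5 + 4 = 11
The minimum is 4.

4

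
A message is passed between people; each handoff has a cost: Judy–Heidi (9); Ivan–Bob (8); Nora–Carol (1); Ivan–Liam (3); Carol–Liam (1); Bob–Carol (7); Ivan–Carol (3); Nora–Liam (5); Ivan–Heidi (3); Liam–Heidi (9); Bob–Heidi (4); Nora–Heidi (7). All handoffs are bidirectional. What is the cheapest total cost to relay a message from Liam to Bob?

Comparing a few candidate routes:
Liam - Carol - Bob: 1 + 7 = 8
Liam - Ivan - Heidi - Bob: 3 + 3 + 4 = 10
Liam - Ivan - Bob: 3 + 8 = 11
Liam - Carol - Ivan - Bob: 1 + 3 + 8 = 12
Liam - Carol - Ivan - Heidi - Bob: 1 + 3 + 3 + 4 = 11
Shortest: 8.

8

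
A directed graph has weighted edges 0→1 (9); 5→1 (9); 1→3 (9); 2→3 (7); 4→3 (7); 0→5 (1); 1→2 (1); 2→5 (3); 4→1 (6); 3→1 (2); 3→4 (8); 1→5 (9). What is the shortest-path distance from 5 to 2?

Paths from 5 to 2:
5-1-2: 9 + 1 = 10
Shortest: 10.

10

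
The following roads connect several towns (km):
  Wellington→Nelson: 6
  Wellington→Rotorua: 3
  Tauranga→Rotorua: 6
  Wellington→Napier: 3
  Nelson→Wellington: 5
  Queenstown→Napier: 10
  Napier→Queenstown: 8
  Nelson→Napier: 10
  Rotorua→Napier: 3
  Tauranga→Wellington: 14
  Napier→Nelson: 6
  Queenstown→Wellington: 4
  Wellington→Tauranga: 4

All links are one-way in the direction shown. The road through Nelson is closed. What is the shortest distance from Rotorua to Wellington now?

Candidate routes:
Rotorua → Napier → Queenstown → Wellington: 3 + 8 + 4 = 15
Shortest: 15 km.

15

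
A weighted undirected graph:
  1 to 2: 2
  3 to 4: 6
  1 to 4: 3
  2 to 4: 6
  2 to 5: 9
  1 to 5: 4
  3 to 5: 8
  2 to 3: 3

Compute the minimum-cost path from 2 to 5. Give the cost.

Comparing a few candidate routes:
2 → 3 → 4 → 1 → 5: 3 + 6 + 3 + 4 = 16
2 → 5: 9
2 → 4 → 1 → 5: 6 + 3 + 4 = 13
2 → 1 → 5: 2 + 4 = 6
2 → 3 → 5: 3 + 8 = 11
The minimum is 6.

6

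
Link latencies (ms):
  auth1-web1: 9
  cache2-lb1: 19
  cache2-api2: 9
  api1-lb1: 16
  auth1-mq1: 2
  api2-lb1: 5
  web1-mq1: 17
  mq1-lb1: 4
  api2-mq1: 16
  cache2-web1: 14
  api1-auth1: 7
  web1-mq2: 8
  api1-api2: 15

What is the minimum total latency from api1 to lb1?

Some routes from api1 to lb1:
api1→lb1: 16
api1→api2→lb1: 15 + 5 = 20
api1→auth1→mq1→lb1: 7 + 2 + 4 = 13
Shortest: 13 ms.

13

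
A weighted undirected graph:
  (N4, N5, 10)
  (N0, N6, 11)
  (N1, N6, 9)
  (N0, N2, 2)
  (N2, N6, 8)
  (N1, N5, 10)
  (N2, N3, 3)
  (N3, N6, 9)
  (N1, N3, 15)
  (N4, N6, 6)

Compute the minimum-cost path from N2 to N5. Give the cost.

24

Comparing a few candidate routes:
N2→N6→N1→N5: 8 + 9 + 10 = 27
N2→N6→N4→N5: 8 + 6 + 10 = 24
N2→N3→N6→N4→N5: 3 + 9 + 6 + 10 = 28
Best route has total 24.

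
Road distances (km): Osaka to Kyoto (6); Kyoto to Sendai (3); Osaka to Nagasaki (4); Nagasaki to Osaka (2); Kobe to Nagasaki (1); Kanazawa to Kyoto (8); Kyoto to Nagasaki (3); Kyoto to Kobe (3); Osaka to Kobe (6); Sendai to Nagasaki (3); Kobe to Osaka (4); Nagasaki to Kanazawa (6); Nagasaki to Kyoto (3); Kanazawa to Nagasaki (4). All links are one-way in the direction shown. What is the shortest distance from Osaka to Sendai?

9

Checking several routes:
Osaka → Nagasaki → Kanazawa → Kyoto → Sendai: 4 + 6 + 8 + 3 = 21
Osaka → Kobe → Nagasaki → Kyoto → Sendai: 6 + 1 + 3 + 3 = 13
Osaka → Nagasaki → Kyoto → Sendai: 4 + 3 + 3 = 10
Osaka → Kyoto → Sendai: 6 + 3 = 9
The minimum is 9 km.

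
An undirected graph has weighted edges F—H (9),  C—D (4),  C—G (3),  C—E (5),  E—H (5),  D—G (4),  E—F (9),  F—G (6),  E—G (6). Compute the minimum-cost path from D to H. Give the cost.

14

Comparing a few candidate routes:
D-C-G-E-H: 4 + 3 + 6 + 5 = 18
D-G-F-H: 4 + 6 + 9 = 19
D-G-C-E-H: 4 + 3 + 5 + 5 = 17
D-G-E-H: 4 + 6 + 5 = 15
D-C-E-H: 4 + 5 + 5 = 14
Best route has total 14.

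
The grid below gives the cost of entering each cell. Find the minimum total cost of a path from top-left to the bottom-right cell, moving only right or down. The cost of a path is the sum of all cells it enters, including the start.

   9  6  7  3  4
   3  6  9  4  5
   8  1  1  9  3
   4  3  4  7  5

Path r0c0 r1c0 r1c1 r2c1 r2c2 r3c2 r3c3 r3c4: 9 + 3 + 6 + 1 + 1 + 4 + 7 + 5 = 36.

36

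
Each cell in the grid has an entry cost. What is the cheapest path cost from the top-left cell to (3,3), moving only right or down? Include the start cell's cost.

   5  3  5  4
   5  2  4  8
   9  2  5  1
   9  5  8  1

Take [0,0] [0,1] [1,1] [2,1] [2,2] [2,3] [3,3] for a total of 5 + 3 + 2 + 2 + 5 + 1 + 1 = 19.
For comparison, the top-then-right route costs 27.

19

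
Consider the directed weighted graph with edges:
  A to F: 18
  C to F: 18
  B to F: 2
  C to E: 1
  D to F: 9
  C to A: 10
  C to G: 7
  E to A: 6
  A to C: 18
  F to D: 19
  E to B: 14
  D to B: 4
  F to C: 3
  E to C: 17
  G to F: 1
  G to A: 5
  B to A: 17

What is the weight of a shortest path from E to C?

17

Checking several routes:
E → B → F → C: 14 + 2 + 3 = 19
E → A → C: 6 + 18 = 24
E → A → F → C: 6 + 18 + 3 = 27
E → C: 17
E → B → A → C: 14 + 17 + 18 = 49
Best route has total 17.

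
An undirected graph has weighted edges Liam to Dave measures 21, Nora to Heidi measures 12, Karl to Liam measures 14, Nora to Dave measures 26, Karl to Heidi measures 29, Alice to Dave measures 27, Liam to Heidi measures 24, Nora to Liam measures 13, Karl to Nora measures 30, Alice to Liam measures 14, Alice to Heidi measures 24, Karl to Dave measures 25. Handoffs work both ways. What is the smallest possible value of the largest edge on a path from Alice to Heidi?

Some routes from Alice to Heidi:
Alice→Liam→Nora→Heidi: max(14, 13, 12) = 14
Alice→Heidi: max(24) = 24
Alice→Liam→Heidi: max(14, 24) = 24
Best route has worst link 14.

14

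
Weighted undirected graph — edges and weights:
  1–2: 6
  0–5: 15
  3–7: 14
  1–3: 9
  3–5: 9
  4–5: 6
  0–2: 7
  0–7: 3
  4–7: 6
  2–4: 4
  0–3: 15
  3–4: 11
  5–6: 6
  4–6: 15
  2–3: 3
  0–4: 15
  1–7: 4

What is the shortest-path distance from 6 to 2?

16

A few of the 6→2 routes:
6 → 5 → 3 → 2: 6 + 9 + 3 = 18
6 → 4 → 2: 15 + 4 = 19
6 → 5 → 4 → 2: 6 + 6 + 4 = 16
6 → 5 → 4 → 3 → 2: 6 + 6 + 11 + 3 = 26
6 → 5 → 4 → 7 → 1 → 2: 6 + 6 + 6 + 4 + 6 = 28
Shortest: 16.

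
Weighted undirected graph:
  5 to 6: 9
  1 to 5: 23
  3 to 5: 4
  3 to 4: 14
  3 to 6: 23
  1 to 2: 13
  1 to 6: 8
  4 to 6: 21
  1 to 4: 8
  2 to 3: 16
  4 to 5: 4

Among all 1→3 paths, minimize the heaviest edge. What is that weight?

8

A few of the 1→3 routes:
1 - 6 - 5 - 4 - 3: max(8, 9, 4, 14) = 14
1 - 6 - 5 - 3: max(8, 9, 4) = 9
1 - 4 - 6 - 5 - 3: max(8, 21, 9, 4) = 21
1 - 4 - 3: max(8, 14) = 14
1 - 2 - 3: max(13, 16) = 16
1 - 4 - 5 - 3: max(8, 4, 4) = 8
Best route has worst link 8.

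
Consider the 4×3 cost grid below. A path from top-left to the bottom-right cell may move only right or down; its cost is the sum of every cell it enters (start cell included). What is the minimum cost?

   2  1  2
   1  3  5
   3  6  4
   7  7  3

17

Path [0,0] [0,1] [0,2] [1,2] [2,2] [3,2]: 2 + 1 + 2 + 5 + 4 + 3 = 17.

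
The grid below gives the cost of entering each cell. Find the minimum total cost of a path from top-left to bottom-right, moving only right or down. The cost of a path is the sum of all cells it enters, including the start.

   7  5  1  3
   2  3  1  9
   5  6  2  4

Take [0,0] -> [1,0] -> [1,1] -> [1,2] -> [2,2] -> [2,3] for a total of 7 + 2 + 3 + 1 + 2 + 4 = 19.
(Top row then right column would cost 29.)

19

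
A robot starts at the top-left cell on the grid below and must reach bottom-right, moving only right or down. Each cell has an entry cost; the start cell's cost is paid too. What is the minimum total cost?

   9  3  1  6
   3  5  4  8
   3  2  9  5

30

One optimal route is (0,0) → (0,1) → (0,2) → (1,2) → (1,3) → (2,3).
Its cost is 9 + 3 + 1 + 4 + 8 + 5 = 30.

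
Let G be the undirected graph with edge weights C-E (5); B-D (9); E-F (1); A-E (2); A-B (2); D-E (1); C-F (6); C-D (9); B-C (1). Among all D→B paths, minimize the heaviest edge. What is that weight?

A few of the D→B routes:
D - E - C - B: max(1, 5, 1) = 5
D - B: max(9) = 9
D - E - F - C - B: max(1, 1, 6, 1) = 6
D - E - A - B: max(1, 2, 2) = 2
Best route has worst link 2.

2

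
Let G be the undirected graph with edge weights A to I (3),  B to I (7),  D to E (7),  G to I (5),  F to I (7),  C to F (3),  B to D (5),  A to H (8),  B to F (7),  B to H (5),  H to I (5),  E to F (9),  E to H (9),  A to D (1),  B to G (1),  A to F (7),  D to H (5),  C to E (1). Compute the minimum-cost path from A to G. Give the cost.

Checking several routes:
A - D - B - G: 1 + 5 + 1 = 7
A - D - H - B - G: 1 + 5 + 5 + 1 = 12
A - I - G: 3 + 5 = 8
A - I - B - G: 3 + 7 + 1 = 11
The minimum is 7.

7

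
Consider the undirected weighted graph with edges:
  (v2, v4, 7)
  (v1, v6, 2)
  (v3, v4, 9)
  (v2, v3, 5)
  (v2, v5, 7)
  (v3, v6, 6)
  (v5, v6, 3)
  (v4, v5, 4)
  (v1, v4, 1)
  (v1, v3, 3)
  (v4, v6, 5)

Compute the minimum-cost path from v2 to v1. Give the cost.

Checking several routes:
v2→v3→v1: 5 + 3 = 8
v2→v5→v4→v1: 7 + 4 + 1 = 12
v2→v5→v6→v1: 7 + 3 + 2 = 12
v2→v4→v1: 7 + 1 = 8
The minimum is 8.

8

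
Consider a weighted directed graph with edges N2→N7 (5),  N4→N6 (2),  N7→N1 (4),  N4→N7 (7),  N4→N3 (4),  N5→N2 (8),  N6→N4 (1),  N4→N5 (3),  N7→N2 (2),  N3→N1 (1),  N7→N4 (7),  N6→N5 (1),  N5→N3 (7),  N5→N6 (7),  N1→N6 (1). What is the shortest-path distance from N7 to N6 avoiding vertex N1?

9

Candidate routes:
N7 → N4 → N6: 7 + 2 = 9
N7 → N4 → N5 → N6: 7 + 3 + 7 = 17
Shortest: 9.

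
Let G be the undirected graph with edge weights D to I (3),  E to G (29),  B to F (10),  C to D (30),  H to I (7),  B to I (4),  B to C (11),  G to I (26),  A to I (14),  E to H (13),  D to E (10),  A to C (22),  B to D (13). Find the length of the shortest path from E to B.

17

Checking several routes:
E → H → I → D → B: 13 + 7 + 3 + 13 = 36
E → D → C → B: 10 + 30 + 11 = 51
E → D → I → B: 10 + 3 + 4 = 17
E → D → B: 10 + 13 = 23
E → G → I → B: 29 + 26 + 4 = 59
E → H → I → B: 13 + 7 + 4 = 24
Shortest: 17.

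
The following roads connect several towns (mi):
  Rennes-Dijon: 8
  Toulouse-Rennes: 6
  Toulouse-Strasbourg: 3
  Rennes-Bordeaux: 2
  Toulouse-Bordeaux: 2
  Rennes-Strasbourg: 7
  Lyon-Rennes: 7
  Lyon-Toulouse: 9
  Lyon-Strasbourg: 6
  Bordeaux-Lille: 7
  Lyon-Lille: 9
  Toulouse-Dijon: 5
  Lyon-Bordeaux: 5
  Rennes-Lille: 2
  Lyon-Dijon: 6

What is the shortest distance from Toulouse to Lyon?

7

Some routes from Toulouse to Lyon:
Toulouse → Bordeaux → Lyon: 2 + 5 = 7
Toulouse → Dijon → Lyon: 5 + 6 = 11
Toulouse → Strasbourg → Lyon: 3 + 6 = 9
Toulouse → Lyon: 9
The minimum is 7 mi.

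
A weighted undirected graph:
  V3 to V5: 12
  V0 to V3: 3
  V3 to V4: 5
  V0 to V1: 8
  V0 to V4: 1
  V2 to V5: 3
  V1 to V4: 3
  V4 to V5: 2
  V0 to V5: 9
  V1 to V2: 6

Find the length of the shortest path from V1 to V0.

4

Some routes from V1 to V0:
V1 -> V4 -> V5 -> V0: 3 + 2 + 9 = 14
V1 -> V2 -> V5 -> V4 -> V0: 6 + 3 + 2 + 1 = 12
V1 -> V2 -> V5 -> V0: 6 + 3 + 9 = 18
V1 -> V0: 8
V1 -> V4 -> V0: 3 + 1 = 4
V1 -> V4 -> V3 -> V0: 3 + 5 + 3 = 11
Best route has total 4.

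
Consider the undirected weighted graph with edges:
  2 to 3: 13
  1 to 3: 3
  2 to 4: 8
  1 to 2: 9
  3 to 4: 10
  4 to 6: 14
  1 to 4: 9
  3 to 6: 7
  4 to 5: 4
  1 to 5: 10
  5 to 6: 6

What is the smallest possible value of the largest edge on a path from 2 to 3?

8

A few of the 2→3 routes:
2 - 4 - 5 - 6 - 3: max(8, 4, 6, 7) = 8
2 - 1 - 4 - 5 - 6 - 3: max(9, 9, 4, 6, 7) = 9
2 - 1 - 3: max(9, 3) = 9
Smallest bottleneck: 8.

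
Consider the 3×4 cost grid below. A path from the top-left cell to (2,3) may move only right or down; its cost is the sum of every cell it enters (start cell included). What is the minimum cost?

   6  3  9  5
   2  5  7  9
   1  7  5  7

Path r0c0 -> r1c0 -> r2c0 -> r2c1 -> r2c2 -> r2c3: 6 + 2 + 1 + 7 + 5 + 7 = 28.

28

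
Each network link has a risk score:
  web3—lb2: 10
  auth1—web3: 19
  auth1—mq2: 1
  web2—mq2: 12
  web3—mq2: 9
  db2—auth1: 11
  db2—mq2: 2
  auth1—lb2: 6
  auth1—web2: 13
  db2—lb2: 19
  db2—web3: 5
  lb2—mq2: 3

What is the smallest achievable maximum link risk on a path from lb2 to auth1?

Some routes from lb2 to auth1:
lb2 → auth1: max(6) = 6
lb2 → web3 → mq2 → auth1: max(10, 9, 1) = 10
lb2 → mq2 → auth1: max(3, 1) = 3
Smallest bottleneck: 3.

3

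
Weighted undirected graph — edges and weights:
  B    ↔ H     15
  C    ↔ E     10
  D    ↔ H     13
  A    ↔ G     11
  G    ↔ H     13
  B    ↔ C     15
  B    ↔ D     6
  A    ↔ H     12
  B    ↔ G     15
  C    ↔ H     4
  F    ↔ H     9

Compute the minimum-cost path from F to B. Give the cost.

Checking several routes:
F - H - B: 9 + 15 = 24
F - H - C - B: 9 + 4 + 15 = 28
F - H - G - B: 9 + 13 + 15 = 37
F - H - D - B: 9 + 13 + 6 = 28
Shortest: 24.

24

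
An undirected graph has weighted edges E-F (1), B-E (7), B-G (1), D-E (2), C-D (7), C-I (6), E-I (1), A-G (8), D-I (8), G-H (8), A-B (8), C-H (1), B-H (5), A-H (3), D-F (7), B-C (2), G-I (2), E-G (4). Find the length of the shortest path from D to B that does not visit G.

9

Checking several routes:
D → C → B: 7 + 2 = 9
D → F → E → B: 7 + 1 + 7 = 15
D → C → H → B: 7 + 1 + 5 = 13
D → E → I → C → H → B: 2 + 1 + 6 + 1 + 5 = 15
D → E → I → C → B: 2 + 1 + 6 + 2 = 11
D → E → B: 2 + 7 = 9
Best route has total 9.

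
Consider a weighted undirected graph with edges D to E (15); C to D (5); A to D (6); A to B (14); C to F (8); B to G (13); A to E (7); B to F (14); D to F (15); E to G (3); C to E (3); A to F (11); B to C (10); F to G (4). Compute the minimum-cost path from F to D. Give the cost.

13

Some routes from F to D:
F → D: 15
F → G → E → C → D: 4 + 3 + 3 + 5 = 15
F → C → D: 8 + 5 = 13
F → A → D: 11 + 6 = 17
Shortest: 13.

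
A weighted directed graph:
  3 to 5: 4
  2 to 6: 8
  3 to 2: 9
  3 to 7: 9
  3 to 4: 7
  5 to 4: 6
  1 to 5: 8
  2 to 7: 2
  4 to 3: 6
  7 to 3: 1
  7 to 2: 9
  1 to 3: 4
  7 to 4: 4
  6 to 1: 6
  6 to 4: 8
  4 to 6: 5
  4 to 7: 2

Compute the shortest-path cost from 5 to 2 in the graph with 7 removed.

21

Routes from 5 to 2 avoiding 7:
5 -> 4 -> 3 -> 2: 6 + 6 + 9 = 21
5 -> 4 -> 6 -> 1 -> 3 -> 2: 6 + 5 + 6 + 4 + 9 = 30
The minimum is 21.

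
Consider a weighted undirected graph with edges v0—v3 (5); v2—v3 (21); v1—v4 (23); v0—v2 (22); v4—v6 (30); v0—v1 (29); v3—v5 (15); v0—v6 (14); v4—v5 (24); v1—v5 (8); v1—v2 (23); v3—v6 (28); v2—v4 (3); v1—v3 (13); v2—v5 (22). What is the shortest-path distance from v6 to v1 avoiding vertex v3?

Some routes from v6 to v1 avoiding v3:
v6→v0→v1: 14 + 29 = 43
v6→v4→v2→v1: 30 + 3 + 23 = 56
v6→v4→v1: 30 + 23 = 53
Best route has total 43.

43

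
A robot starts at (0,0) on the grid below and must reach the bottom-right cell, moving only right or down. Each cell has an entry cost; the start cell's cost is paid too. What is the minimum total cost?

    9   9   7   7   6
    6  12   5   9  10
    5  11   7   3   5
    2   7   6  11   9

Cheapest: (0,0) → (0,1) → (0,2) → (1,2) → (2,2) → (2,3) → (2,4) → (3,4)
  9 + 9 + 7 + 5 + 7 + 3 + 5 + 9 = 54

54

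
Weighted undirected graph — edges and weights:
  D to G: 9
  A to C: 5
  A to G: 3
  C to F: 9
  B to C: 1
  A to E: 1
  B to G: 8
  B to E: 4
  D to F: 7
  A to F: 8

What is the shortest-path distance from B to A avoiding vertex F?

Routes from B to A avoiding F:
B -> E -> A: 4 + 1 = 5
B -> C -> A: 1 + 5 = 6
B -> G -> A: 8 + 3 = 11
Best route has total 5.

5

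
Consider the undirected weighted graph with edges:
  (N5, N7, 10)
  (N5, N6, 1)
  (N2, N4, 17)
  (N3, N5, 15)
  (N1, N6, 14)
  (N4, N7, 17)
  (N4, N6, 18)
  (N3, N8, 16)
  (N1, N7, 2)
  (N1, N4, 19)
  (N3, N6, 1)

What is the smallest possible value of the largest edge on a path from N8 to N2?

17

Some routes from N8 to N2:
N8 → N3 → N5 → N7 → N4 → N2: max(16, 15, 10, 17, 17) = 17
N8 → N3 → N6 → N5 → N7 → N4 → N2: max(16, 1, 1, 10, 17, 17) = 17
N8 → N3 → N6 → N1 → N7 → N4 → N2: max(16, 1, 14, 2, 17, 17) = 17
N8 → N3 → N5 → N6 → N1 → N7 → N4 → N2: max(16, 15, 1, 14, 2, 17, 17) = 17
Smallest bottleneck: 17.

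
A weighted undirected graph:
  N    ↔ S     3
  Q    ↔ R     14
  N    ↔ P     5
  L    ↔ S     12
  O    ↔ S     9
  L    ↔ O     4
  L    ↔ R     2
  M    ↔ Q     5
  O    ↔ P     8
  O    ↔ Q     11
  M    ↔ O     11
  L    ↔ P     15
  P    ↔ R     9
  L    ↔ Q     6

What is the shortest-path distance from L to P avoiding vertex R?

A few of the L→P routes:
L-O-P: 4 + 8 = 12
L-O-S-N-P: 4 + 9 + 3 + 5 = 21
L-P: 15
L-S-N-P: 12 + 3 + 5 = 20
The minimum is 12.

12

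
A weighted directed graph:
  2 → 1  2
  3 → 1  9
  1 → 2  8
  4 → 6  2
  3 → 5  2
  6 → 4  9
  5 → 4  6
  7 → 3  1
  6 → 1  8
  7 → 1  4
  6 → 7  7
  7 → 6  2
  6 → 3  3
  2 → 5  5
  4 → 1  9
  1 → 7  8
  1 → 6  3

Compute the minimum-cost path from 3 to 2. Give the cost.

17

Routes from 3 to 2:
3-5-4-6-1-2: 2 + 6 + 2 + 8 + 8 = 26
3-5-4-1-2: 2 + 6 + 9 + 8 = 25
3-1-2: 9 + 8 = 17
3-5-4-6-7-1-2: 2 + 6 + 2 + 7 + 4 + 8 = 29
Best route has total 17.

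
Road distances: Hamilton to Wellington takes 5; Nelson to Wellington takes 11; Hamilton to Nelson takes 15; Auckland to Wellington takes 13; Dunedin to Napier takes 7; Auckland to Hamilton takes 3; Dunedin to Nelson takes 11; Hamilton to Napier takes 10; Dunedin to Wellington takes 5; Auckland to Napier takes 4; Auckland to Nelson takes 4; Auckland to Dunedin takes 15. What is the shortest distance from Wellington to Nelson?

Checking several routes:
Wellington - Hamilton - Auckland - Nelson: 5 + 3 + 4 = 12
Wellington - Nelson: 11
Wellington - Dunedin - Nelson: 5 + 11 = 16
The minimum is 11.

11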